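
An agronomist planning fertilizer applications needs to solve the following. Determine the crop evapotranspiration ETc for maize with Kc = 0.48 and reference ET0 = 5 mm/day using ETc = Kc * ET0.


ETc = Kc * ET0
    = 0.48 * 5
    = 2.40 mm/day


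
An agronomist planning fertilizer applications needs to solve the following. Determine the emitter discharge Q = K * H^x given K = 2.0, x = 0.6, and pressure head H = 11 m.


Q = K * H^x
  = 2.0 * 11^0.6
  = 2.0 * 4.2154
  = 8.43 L/h


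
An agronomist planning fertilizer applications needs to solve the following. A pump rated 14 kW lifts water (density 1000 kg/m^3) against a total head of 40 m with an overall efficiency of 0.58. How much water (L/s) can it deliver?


Q = (P * 1000 * eta) / (rho * g * H)
  = (14 * 1000 * 0.58) / (1000 * 9.81 * 40)
  = 8120 / 392400
  = 0.02069 m^3/s = 20.69 L/s


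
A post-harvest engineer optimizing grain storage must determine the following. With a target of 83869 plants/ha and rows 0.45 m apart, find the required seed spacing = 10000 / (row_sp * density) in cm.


spacing = 10000 / (row_sp * density)
        = 10000 / (0.45 * 83869)
        = 10000 / 37741.05
        = 0.26496 m = 26.50 cm


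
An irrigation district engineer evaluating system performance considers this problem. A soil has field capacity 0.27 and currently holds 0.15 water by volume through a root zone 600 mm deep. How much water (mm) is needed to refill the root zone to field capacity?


SMD = (FC - theta) * D
    = (0.27 - 0.15) * 600
    = 0.120 * 600
    = 72 mm


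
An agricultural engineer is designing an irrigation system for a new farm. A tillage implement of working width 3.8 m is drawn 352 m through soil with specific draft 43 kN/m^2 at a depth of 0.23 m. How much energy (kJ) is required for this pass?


E = k * d * w * L
  = 43 * 0.23 * 3.8 * 352
  = 13228.86 kJ


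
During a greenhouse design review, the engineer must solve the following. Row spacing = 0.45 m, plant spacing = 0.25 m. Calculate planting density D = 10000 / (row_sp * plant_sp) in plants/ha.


D = 10000 / (row_sp * plant_sp)
  = 10000 / (0.45 * 0.25)
  = 10000 / 0.1125
  = 88888.89 plants/ha


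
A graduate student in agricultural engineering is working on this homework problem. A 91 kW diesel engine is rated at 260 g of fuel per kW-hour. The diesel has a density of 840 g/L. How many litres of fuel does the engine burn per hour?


FC = P * BSFC / rho_fuel
   = 91 * 260 / 840
   = 23660 / 840
   = 28.17 L/h


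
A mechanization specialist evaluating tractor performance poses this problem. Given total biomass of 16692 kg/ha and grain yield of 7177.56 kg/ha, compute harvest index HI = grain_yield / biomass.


HI = grain_yield / biomass
   = 7177.56 / 16692
   = 0.43


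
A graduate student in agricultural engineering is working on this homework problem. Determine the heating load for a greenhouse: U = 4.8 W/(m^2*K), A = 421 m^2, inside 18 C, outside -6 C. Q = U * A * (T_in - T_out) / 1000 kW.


dT = 18 - (-6) = 24 K
Q = U * A * dT
  = 4.8 * 421 * 24
  = 48499.20 W = 48.50 kW


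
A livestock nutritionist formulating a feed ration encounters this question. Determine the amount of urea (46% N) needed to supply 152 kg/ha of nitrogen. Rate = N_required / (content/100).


Rate = N_required / (N_content / 100)
     = 152 / (46 / 100)
     = 152 / 0.46
     = 330.43 kg/ha


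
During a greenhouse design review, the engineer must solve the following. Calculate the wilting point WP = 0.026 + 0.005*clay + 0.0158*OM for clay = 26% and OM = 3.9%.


WP = 0.026 + 0.005*26 + 0.0158*3.9
   = 0.026 + 0.1300 + 0.0616
   = 0.2176


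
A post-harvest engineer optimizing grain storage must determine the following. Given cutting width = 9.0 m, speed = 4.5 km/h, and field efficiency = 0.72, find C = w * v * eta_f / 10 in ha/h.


C = w * v * eta_f / 10
  = 9.0 * 4.5 * 0.72 / 10
  = 29.16 / 10
  = 2.92 ha/h


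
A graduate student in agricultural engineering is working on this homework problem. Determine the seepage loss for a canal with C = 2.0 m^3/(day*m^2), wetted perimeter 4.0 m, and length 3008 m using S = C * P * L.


S = C * P * L
  = 2.0 * 4.0 * 3008
  = 24064 m^3/day


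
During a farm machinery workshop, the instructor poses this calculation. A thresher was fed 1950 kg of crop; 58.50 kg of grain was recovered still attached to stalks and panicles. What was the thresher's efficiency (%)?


eta = (total - unthreshed) / total * 100
    = (1950 - 58.50) / 1950 * 100
    = 1891.50 / 1950 * 100
    = 97%


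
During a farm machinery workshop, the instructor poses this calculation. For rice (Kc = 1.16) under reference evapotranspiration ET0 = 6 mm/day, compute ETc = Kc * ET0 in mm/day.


ETc = Kc * ET0
    = 1.16 * 6
    = 6.96 mm/day


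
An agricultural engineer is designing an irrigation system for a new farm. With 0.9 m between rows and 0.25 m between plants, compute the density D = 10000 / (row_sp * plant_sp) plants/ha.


D = 10000 / (row_sp * plant_sp)
  = 10000 / (0.9 * 0.25)
  = 10000 / 0.2250
  = 44444.44 plants/ha


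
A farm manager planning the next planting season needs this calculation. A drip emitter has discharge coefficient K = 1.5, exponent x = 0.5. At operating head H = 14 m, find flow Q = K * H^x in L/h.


Q = K * H^x
  = 1.5 * 14^0.5
  = 1.5 * 3.7417
  = 5.61 L/h


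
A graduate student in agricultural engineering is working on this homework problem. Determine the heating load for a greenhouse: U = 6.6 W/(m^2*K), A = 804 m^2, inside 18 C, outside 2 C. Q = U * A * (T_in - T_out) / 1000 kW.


dT = 18 - (2) = 16 K
Q = U * A * dT
  = 6.6 * 804 * 16
  = 84902.40 W = 84.90 kW


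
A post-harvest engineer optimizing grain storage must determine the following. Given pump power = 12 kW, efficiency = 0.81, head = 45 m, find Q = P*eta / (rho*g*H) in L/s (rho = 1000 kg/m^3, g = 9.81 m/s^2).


Q = (P * 1000 * eta) / (rho * g * H)
  = (12 * 1000 * 0.81) / (1000 * 9.81 * 45)
  = 9720 / 441450
  = 0.02202 m^3/s = 22.02 L/s


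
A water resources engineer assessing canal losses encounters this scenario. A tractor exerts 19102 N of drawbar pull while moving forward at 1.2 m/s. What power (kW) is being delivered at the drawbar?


P = F * v / 1000
  = 19102 * 1.2 / 1000
  = 22922.40 / 1000
  = 22.92 kW


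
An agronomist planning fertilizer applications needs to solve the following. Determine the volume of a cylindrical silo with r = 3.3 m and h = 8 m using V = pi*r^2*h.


V = pi * r^2 * h
  = pi * 3.3^2 * 8
  = pi * 10.89 * 8
  = 273.70 m^3


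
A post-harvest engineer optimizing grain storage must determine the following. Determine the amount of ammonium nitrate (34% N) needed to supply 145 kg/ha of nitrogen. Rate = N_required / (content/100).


Rate = N_required / (N_content / 100)
     = 145 / (34 / 100)
     = 145 / 0.34
     = 426.47 kg/ha


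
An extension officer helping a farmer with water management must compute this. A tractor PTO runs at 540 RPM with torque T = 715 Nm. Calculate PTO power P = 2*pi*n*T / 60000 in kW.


P = 2*pi*n*T / 60000
  = 2*pi * 540 * 715 / 60000
  = 2425937.85 / 60000
  = 40.43 kW


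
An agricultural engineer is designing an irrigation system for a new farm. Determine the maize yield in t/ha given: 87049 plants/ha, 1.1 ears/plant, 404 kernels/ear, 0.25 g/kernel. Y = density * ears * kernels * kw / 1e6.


Y = density * ears * kernels * kw
  = 87049 * 1.1 * 404 * 0.25 g/ha
  = 9671143.90 g/ha
  = 9671.14 kg/ha = 9.67 t/ha


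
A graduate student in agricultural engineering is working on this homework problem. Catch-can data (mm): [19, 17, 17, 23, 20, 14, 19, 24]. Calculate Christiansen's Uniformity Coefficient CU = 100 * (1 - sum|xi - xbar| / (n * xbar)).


xbar = 153 / 8 = 19.125
sum|xi - xbar| = 19.250
CU = 100 * (1 - 19.250 / (8 * 19.125))
   = 100 * (1 - 0.1258)
   = 87.42%


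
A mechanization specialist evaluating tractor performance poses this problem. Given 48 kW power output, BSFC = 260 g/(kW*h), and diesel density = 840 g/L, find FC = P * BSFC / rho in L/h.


FC = P * BSFC / rho_fuel
   = 48 * 260 / 840
   = 12480 / 840
   = 14.86 L/h


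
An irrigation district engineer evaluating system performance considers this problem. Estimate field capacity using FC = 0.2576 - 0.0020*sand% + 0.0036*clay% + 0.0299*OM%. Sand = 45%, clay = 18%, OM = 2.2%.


FC = 0.2576 - 0.0020*45 + 0.0036*18 + 0.0299*2.2
   = 0.2576 - 0.0900 + 0.0648 + 0.0658
   = 0.2982


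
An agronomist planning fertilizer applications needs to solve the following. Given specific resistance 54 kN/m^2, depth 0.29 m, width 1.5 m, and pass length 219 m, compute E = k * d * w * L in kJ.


E = k * d * w * L
  = 54 * 0.29 * 1.5 * 219
  = 5144.31 kJ


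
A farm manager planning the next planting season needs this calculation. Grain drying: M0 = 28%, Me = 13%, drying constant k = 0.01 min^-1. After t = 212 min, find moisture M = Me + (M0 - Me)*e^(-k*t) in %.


M = Me + (M0 - Me) * e^(-k*t)
  = 13 + (28 - 13) * e^(-0.01*212)
  = 13 + 15 * e^(-2.120)
  = 13 + 15 * 0.12003
  = 13 + 1.8005
  = 14.80%


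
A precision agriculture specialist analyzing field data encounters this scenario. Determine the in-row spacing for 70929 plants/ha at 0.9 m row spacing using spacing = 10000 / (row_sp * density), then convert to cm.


spacing = 10000 / (row_sp * density)
        = 10000 / (0.9 * 70929)
        = 10000 / 63836.10
        = 0.15665 m = 15.67 cm


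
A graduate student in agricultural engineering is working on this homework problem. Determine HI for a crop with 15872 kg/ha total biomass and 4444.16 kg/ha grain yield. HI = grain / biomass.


HI = grain_yield / biomass
   = 4444.16 / 15872
   = 0.28


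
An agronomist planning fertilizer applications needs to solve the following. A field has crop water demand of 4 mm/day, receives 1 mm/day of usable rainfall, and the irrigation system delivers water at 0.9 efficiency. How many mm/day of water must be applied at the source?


IWR = (ETc - Pe) / Ea
    = (4 - 1) / 0.9
    = 3 / 0.9
    = 3.33 mm/day


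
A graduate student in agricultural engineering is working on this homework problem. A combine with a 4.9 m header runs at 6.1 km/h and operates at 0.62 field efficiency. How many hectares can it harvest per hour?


C = w * v * eta_f / 10
  = 4.9 * 6.1 * 0.62 / 10
  = 18.53 / 10
  = 1.85 ha/h


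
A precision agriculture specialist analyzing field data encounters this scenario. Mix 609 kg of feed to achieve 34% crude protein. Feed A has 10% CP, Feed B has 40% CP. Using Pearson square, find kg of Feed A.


parts_A = CP_b - target = 40 - 34 = 6
parts_B = target - CP_a = 34 - 10 = 24
total_parts = 6 + 24 = 30
Feed A = 609 * 6 / 30 = 121.80 kg
Feed B = 609 * 24 / 30 = 487.20 kg

121.80 kg


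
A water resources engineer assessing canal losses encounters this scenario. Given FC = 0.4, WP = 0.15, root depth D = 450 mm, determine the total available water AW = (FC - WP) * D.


AW = (FC - WP) * D
   = (0.4 - 0.15) * 450
   = 0.25 * 450
   = 112.50 mm


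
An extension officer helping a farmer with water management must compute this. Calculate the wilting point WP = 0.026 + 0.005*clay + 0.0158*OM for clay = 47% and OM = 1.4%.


WP = 0.026 + 0.005*47 + 0.0158*1.4
   = 0.026 + 0.2350 + 0.0221
   = 0.2831


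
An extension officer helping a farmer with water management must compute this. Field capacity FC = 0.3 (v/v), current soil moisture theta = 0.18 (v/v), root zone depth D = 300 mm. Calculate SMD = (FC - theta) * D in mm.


SMD = (FC - theta) * D
    = (0.3 - 0.18) * 300
    = 0.120 * 300
    = 36 mm


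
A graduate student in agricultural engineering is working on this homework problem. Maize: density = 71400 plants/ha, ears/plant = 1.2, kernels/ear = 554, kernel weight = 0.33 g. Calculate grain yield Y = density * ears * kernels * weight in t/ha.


Y = density * ears * kernels * kw
  = 71400 * 1.2 * 554 * 0.33 g/ha
  = 15664017.60 g/ha
  = 15664.02 kg/ha = 15.66 t/ha


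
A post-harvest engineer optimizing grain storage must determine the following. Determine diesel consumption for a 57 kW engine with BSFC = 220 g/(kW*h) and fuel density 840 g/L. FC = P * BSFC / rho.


FC = P * BSFC / rho_fuel
   = 57 * 220 / 840
   = 12540 / 840
   = 14.93 L/h


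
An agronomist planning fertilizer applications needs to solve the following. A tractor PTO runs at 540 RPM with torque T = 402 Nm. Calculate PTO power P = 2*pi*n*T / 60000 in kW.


P = 2*pi*n*T / 60000
  = 2*pi * 540 * 402 / 60000
  = 1363953.87 / 60000
  = 22.73 kW


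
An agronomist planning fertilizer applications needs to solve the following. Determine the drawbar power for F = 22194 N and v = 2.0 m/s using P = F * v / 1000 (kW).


P = F * v / 1000
  = 22194 * 2.0 / 1000
  = 44388 / 1000
  = 44.39 kW


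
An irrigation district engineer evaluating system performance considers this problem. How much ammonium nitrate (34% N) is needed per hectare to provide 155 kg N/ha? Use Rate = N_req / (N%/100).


Rate = N_required / (N_content / 100)
     = 155 / (34 / 100)
     = 155 / 0.34
     = 455.88 kg/ha


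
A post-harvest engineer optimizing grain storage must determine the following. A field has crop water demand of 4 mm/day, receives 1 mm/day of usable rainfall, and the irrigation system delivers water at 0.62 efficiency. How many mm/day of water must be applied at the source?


IWR = (ETc - Pe) / Ea
    = (4 - 1) / 0.62
    = 3 / 0.62
    = 4.84 mm/day


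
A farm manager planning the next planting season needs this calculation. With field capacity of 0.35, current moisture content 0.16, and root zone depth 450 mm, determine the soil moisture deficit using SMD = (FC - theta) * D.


SMD = (FC - theta) * D
    = (0.35 - 0.16) * 450
    = 0.190 * 450
    = 85.50 mm


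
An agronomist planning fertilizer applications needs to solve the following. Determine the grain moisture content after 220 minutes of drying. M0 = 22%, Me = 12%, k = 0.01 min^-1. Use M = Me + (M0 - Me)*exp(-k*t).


M = Me + (M0 - Me) * e^(-k*t)
  = 12 + (22 - 12) * e^(-0.01*220)
  = 12 + 10 * e^(-2.200)
  = 12 + 10 * 0.11080
  = 12 + 1.1080
  = 13.11%


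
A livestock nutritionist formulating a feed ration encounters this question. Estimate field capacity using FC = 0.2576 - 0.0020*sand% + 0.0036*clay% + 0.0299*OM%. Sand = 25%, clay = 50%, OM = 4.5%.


FC = 0.2576 - 0.0020*25 + 0.0036*50 + 0.0299*4.5
   = 0.2576 - 0.0500 + 0.1800 + 0.1346
   = 0.5222


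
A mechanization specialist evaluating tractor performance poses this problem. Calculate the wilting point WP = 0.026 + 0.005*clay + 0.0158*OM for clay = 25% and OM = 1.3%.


WP = 0.026 + 0.005*25 + 0.0158*1.3
   = 0.026 + 0.1250 + 0.0205
   = 0.1715


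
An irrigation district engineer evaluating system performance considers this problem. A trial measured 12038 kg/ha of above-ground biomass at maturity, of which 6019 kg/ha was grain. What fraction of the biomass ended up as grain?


HI = grain_yield / biomass
   = 6019 / 12038
   = 0.50


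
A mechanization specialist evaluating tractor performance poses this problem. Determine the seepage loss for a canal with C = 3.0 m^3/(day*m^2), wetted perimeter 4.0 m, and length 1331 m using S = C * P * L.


S = C * P * L
  = 3.0 * 4.0 * 1331
  = 15972 m^3/day


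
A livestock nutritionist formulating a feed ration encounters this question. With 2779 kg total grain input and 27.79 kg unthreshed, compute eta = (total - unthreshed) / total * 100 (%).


eta = (total - unthreshed) / total * 100
    = (2779 - 27.79) / 2779 * 100
    = 2751.21 / 2779 * 100
    = 99%


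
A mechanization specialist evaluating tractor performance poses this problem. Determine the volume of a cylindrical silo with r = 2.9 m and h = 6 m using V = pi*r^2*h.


V = pi * r^2 * h
  = pi * 2.9^2 * 6
  = pi * 8.41 * 6
  = 158.52 m^3


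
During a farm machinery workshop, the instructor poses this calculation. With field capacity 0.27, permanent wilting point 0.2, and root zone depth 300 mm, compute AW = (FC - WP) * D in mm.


AW = (FC - WP) * D
   = (0.27 - 0.2) * 300
   = 0.07 * 300
   = 21 mm


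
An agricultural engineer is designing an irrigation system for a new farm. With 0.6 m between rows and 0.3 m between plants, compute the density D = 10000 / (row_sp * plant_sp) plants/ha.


D = 10000 / (row_sp * plant_sp)
  = 10000 / (0.6 * 0.3)
  = 10000 / 0.1800
  = 55555.56 plants/ha


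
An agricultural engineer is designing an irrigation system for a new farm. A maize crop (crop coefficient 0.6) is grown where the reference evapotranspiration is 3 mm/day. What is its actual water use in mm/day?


ETc = Kc * ET0
    = 0.6 * 3
    = 1.80 mm/day


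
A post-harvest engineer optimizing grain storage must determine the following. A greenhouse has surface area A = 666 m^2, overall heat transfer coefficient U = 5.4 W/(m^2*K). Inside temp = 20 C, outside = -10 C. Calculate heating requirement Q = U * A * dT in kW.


dT = 20 - (-10) = 30 K
Q = U * A * dT
  = 5.4 * 666 * 30
  = 107892 W = 107.89 kW


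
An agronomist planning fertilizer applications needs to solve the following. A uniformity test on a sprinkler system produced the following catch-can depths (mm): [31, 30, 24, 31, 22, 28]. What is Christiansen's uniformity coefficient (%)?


xbar = 166 / 6 = 27.667
sum|xi - xbar| = 18.667
CU = 100 * (1 - 18.667 / (6 * 27.667))
   = 100 * (1 - 0.1124)
   = 88.76%


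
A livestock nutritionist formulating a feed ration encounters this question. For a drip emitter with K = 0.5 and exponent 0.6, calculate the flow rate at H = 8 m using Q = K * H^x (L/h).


Q = K * H^x
  = 0.5 * 8^0.6
  = 0.5 * 3.4822
  = 1.74 L/h


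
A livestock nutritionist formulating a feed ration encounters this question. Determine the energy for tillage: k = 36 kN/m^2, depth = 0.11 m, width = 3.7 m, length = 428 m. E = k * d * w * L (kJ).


E = k * d * w * L
  = 36 * 0.11 * 3.7 * 428
  = 6271.06 kJ


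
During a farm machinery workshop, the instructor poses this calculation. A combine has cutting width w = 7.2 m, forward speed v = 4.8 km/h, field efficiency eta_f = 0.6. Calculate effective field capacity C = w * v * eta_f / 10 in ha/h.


C = w * v * eta_f / 10
  = 7.2 * 4.8 * 0.6 / 10
  = 20.74 / 10
  = 2.07 ha/h


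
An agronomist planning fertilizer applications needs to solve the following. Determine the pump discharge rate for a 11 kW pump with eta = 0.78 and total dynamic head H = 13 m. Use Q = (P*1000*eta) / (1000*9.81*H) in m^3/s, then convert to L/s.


Q = (P * 1000 * eta) / (rho * g * H)
  = (11 * 1000 * 0.78) / (1000 * 9.81 * 13)
  = 8580 / 127530
  = 0.06728 m^3/s = 67.28 L/s


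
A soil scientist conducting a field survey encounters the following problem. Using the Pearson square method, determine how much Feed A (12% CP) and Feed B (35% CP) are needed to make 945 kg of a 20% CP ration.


parts_A = CP_b - target = 35 - 20 = 15
parts_B = target - CP_a = 20 - 12 = 8
total_parts = 15 + 8 = 23
Feed A = 945 * 15 / 23 = 616.30 kg
Feed B = 945 * 8 / 23 = 328.70 kg

616.30 kg


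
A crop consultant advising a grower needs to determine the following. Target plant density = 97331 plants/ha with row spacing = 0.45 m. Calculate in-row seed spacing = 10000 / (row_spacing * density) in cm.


spacing = 10000 / (row_sp * density)
        = 10000 / (0.45 * 97331)
        = 10000 / 43798.95
        = 0.22832 m = 22.83 cm


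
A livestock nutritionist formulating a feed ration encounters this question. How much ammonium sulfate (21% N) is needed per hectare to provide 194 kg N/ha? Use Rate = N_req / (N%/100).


Rate = N_required / (N_content / 100)
     = 194 / (21 / 100)
     = 194 / 0.21
     = 923.81 kg/ha


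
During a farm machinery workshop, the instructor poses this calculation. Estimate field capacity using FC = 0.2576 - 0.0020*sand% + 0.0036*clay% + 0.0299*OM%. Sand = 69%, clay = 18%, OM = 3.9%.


FC = 0.2576 - 0.0020*69 + 0.0036*18 + 0.0299*3.9
   = 0.2576 - 0.1380 + 0.0648 + 0.1166
   = 0.3010


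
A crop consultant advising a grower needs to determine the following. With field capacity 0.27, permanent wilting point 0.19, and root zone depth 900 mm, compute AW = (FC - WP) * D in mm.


AW = (FC - WP) * D
   = (0.27 - 0.19) * 900
   = 0.08 * 900
   = 72 mm


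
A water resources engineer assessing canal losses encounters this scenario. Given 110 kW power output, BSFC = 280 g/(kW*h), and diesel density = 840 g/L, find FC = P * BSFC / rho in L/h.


FC = P * BSFC / rho_fuel
   = 110 * 280 / 840
   = 30800 / 840
   = 36.67 L/h


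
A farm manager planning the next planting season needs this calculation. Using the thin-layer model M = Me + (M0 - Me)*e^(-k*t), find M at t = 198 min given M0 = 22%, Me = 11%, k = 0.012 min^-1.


M = Me + (M0 - Me) * e^(-k*t)
  = 11 + (22 - 11) * e^(-0.012*198)
  = 11 + 11 * e^(-2.376)
  = 11 + 11 * 0.09292
  = 11 + 1.0221
  = 12.02%


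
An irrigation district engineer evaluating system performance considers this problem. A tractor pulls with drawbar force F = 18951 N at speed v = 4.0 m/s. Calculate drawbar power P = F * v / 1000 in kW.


P = F * v / 1000
  = 18951 * 4.0 / 1000
  = 75804 / 1000
  = 75.80 kW


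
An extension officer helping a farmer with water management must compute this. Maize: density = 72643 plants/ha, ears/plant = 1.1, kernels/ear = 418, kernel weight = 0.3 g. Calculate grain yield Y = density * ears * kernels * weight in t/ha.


Y = density * ears * kernels * kw
  = 72643 * 1.1 * 418 * 0.3 g/ha
  = 10020375.42 g/ha
  = 10020.38 kg/ha = 10.02 t/ha


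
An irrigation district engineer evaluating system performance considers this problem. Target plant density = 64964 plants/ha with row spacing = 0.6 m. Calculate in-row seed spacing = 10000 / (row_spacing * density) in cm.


spacing = 10000 / (row_sp * density)
        = 10000 / (0.6 * 64964)
        = 10000 / 38978.40
        = 0.25655 m = 25.66 cm


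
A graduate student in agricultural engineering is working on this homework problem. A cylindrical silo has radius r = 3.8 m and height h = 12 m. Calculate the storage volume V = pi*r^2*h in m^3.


V = pi * r^2 * h
  = pi * 3.8^2 * 12
  = pi * 14.44 * 12
  = 544.38 m^3


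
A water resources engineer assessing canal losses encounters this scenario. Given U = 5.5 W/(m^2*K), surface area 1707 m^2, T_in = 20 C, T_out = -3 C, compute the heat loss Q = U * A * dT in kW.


dT = 20 - (-3) = 23 K
Q = U * A * dT
  = 5.5 * 1707 * 23
  = 215935.50 W = 215.94 kW


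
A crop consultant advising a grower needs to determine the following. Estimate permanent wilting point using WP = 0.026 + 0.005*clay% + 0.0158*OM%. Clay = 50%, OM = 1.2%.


WP = 0.026 + 0.005*50 + 0.0158*1.2
   = 0.026 + 0.2500 + 0.0190
   = 0.2950


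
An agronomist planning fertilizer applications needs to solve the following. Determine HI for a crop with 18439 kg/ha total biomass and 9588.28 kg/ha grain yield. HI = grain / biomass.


HI = grain_yield / biomass
   = 9588.28 / 18439
   = 0.52


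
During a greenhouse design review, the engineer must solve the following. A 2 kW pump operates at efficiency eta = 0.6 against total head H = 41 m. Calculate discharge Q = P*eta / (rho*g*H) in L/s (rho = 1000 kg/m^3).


Q = (P * 1000 * eta) / (rho * g * H)
  = (2 * 1000 * 0.6) / (1000 * 9.81 * 41)
  = 1200 / 402210
  = 0.00298 m^3/s = 2.98 L/s


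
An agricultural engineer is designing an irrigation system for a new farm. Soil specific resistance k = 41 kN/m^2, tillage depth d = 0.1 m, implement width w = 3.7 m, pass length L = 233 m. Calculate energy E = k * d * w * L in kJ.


E = k * d * w * L
  = 41 * 0.1 * 3.7 * 233
  = 3534.61 kJ


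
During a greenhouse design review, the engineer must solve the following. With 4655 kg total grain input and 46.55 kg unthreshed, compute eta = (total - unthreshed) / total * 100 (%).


eta = (total - unthreshed) / total * 100
    = (4655 - 46.55) / 4655 * 100
    = 4608.45 / 4655 * 100
    = 99%


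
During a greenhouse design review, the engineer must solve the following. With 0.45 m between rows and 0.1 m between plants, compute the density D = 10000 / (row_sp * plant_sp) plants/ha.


D = 10000 / (row_sp * plant_sp)
  = 10000 / (0.45 * 0.1)
  = 10000 / 0.0450
  = 222222.22 plants/ha


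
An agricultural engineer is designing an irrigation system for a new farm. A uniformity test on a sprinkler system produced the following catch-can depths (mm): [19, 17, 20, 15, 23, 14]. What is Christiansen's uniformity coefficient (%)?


xbar = 108 / 6 = 18
sum|xi - xbar| = 16
CU = 100 * (1 - 16 / (6 * 18))
   = 100 * (1 - 0.1481)
   = 85.19%


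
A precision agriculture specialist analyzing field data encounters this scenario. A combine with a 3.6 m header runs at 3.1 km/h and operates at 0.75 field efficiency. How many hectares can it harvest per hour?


C = w * v * eta_f / 10
  = 3.6 * 3.1 * 0.75 / 10
  = 8.37 / 10
  = 0.84 ha/h


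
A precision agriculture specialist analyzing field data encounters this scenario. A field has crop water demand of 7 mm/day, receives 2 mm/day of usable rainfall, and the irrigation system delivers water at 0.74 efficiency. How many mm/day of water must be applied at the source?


IWR = (ETc - Pe) / Ea
    = (7 - 2) / 0.74
    = 5 / 0.74
    = 6.76 mm/day


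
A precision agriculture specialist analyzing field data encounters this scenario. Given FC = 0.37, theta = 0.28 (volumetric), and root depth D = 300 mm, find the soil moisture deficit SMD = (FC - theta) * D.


SMD = (FC - theta) * D
    = (0.37 - 0.28) * 300
    = 0.090 * 300
    = 27 mm


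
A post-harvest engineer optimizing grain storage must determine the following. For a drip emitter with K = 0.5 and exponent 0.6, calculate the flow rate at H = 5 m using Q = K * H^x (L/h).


Q = K * H^x
  = 0.5 * 5^0.6
  = 0.5 * 2.6265
  = 1.31 L/h


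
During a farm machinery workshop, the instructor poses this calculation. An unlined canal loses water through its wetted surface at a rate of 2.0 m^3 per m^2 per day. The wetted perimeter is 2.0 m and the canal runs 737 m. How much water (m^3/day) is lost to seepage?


S = C * P * L
  = 2.0 * 2.0 * 737
  = 2948 m^3/day


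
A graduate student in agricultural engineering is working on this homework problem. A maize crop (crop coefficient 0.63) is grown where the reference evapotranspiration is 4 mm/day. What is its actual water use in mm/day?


ETc = Kc * ET0
    = 0.63 * 4
    = 2.52 mm/day


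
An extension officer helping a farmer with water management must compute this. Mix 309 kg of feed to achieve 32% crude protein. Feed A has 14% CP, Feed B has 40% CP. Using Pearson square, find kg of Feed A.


parts_A = CP_b - target = 40 - 32 = 8
parts_B = target - CP_a = 32 - 14 = 18
total_parts = 8 + 18 = 26
Feed A = 309 * 8 / 26 = 95.08 kg
Feed B = 309 * 18 / 26 = 213.92 kg

95.08 kg


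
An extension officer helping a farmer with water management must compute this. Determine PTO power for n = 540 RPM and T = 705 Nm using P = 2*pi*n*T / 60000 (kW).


P = 2*pi*n*T / 60000
  = 2*pi * 540 * 705 / 60000
  = 2392008.65 / 60000
  = 39.87 kW


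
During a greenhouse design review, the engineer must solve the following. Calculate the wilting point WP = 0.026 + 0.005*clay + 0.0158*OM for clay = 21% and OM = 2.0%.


WP = 0.026 + 0.005*21 + 0.0158*2.0
   = 0.026 + 0.1050 + 0.0316
   = 0.1626


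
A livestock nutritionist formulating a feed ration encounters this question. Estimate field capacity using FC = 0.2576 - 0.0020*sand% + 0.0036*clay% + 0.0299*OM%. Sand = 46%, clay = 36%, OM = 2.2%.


FC = 0.2576 - 0.0020*46 + 0.0036*36 + 0.0299*2.2
   = 0.2576 - 0.0920 + 0.1296 + 0.0658
   = 0.3610


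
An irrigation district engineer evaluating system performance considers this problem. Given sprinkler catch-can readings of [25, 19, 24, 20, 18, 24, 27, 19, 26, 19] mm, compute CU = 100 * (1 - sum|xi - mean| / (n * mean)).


xbar = 221 / 10 = 22.100
sum|xi - xbar| = 31
CU = 100 * (1 - 31 / (10 * 22.100))
   = 100 * (1 - 0.1403)
   = 85.97%


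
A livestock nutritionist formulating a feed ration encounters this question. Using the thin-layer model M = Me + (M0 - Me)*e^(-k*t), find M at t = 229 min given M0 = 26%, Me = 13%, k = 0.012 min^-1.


M = Me + (M0 - Me) * e^(-k*t)
  = 13 + (26 - 13) * e^(-0.012*229)
  = 13 + 13 * e^(-2.748)
  = 13 + 13 * 0.06406
  = 13 + 0.8327
  = 13.83%


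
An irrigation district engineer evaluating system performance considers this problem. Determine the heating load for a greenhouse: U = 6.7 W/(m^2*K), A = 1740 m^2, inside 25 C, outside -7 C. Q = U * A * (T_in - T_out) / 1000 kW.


dT = 25 - (-7) = 32 K
Q = U * A * dT
  = 6.7 * 1740 * 32
  = 373056 W = 373.06 kW


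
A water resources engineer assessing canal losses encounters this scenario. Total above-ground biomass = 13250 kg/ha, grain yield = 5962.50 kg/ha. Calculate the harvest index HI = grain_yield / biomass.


HI = grain_yield / biomass
   = 5962.50 / 13250
   = 0.45


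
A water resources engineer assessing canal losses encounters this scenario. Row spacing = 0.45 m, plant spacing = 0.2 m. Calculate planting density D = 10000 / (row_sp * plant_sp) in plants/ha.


D = 10000 / (row_sp * plant_sp)
  = 10000 / (0.45 * 0.2)
  = 10000 / 0.0900
  = 111111.11 plants/ha


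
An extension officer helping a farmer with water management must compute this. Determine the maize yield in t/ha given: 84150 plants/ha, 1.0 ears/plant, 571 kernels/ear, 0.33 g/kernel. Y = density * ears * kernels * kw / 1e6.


Y = density * ears * kernels * kw
  = 84150 * 1.0 * 571 * 0.33 g/ha
  = 15856384.50 g/ha
  = 15856.38 kg/ha = 15.86 t/ha


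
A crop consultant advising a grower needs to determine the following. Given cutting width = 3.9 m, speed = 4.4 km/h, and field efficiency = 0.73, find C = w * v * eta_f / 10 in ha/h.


C = w * v * eta_f / 10
  = 3.9 * 4.4 * 0.73 / 10
  = 12.53 / 10
  = 1.25 ha/h


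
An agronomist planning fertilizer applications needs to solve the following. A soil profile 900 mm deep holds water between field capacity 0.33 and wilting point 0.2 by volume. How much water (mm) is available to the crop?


AW = (FC - WP) * D
   = (0.33 - 0.2) * 900
   = 0.13 * 900
   = 117 mm


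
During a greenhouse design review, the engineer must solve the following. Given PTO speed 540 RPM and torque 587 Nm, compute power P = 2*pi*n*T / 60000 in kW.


P = 2*pi*n*T / 60000
  = 2*pi * 540 * 587 / 60000
  = 1991644.08 / 60000
  = 33.19 kW


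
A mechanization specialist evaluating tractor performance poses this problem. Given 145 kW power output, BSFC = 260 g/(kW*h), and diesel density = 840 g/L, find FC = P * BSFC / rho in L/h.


FC = P * BSFC / rho_fuel
   = 145 * 260 / 840
   = 37700 / 840
   = 44.88 L/h


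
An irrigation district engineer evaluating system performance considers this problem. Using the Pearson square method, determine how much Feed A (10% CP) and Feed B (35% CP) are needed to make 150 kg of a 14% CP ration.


parts_A = CP_b - target = 35 - 14 = 21
parts_B = target - CP_a = 14 - 10 = 4
total_parts = 21 + 4 = 25
Feed A = 150 * 21 / 25 = 126 kg
Feed B = 150 * 4 / 25 = 24 kg

126 kg


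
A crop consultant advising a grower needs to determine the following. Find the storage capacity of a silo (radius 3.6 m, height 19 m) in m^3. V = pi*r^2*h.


V = pi * r^2 * h
  = pi * 3.6^2 * 19
  = pi * 12.96 * 19
  = 773.59 m^3


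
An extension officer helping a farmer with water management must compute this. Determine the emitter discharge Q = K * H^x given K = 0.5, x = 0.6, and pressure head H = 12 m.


Q = K * H^x
  = 0.5 * 12^0.6
  = 0.5 * 4.4413
  = 2.22 L/h


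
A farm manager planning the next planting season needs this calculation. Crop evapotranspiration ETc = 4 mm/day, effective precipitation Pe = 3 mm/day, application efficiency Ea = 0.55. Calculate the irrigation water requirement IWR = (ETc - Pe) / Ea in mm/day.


IWR = (ETc - Pe) / Ea
    = (4 - 3) / 0.55
    = 1 / 0.55
    = 1.82 mm/day


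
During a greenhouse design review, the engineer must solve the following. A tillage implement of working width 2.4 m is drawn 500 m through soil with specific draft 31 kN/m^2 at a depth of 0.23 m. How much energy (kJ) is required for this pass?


E = k * d * w * L
  = 31 * 0.23 * 2.4 * 500
  = 8556 kJ


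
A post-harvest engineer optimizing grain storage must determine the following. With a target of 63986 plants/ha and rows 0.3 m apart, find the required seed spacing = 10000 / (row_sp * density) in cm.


spacing = 10000 / (row_sp * density)
        = 10000 / (0.3 * 63986)
        = 10000 / 19195.80
        = 0.52095 m = 52.09 cm


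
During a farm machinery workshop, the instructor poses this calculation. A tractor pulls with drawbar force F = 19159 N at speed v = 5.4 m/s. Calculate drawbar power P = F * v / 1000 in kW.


P = F * v / 1000
  = 19159 * 5.4 / 1000
  = 103458.60 / 1000
  = 103.46 kW


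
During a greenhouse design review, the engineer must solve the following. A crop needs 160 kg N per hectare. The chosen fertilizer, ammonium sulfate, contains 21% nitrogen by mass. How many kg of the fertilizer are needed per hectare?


Rate = N_required / (N_content / 100)
     = 160 / (21 / 100)
     = 160 / 0.21
     = 761.90 kg/ha


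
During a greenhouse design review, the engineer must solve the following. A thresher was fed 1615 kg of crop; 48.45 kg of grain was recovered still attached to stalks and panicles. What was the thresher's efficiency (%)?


eta = (total - unthreshed) / total * 100
    = (1615 - 48.45) / 1615 * 100
    = 1566.55 / 1615 * 100
    = 97%


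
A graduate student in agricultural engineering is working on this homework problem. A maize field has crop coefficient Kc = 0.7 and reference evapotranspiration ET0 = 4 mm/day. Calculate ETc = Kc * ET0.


ETc = Kc * ET0
    = 0.7 * 4
    = 2.80 mm/day


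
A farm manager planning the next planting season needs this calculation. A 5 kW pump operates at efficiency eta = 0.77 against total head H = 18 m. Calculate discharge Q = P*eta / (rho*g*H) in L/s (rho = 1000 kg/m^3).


Q = (P * 1000 * eta) / (rho * g * H)
  = (5 * 1000 * 0.77) / (1000 * 9.81 * 18)
  = 3850 / 176580
  = 0.02180 m^3/s = 21.80 L/s


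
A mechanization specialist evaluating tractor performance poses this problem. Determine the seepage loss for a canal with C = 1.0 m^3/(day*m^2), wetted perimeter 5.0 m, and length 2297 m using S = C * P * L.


S = C * P * L
  = 1.0 * 5.0 * 2297
  = 11485 m^3/day


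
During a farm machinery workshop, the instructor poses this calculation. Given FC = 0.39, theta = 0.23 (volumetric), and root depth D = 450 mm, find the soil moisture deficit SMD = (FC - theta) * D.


SMD = (FC - theta) * D
    = (0.39 - 0.23) * 450
    = 0.160 * 450
    = 72 mm


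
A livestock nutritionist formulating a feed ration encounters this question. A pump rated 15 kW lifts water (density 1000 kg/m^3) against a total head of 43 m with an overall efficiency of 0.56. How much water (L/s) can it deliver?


Q = (P * 1000 * eta) / (rho * g * H)
  = (15 * 1000 * 0.56) / (1000 * 9.81 * 43)
  = 8400 / 421830
  = 0.01991 m^3/s = 19.91 L/s


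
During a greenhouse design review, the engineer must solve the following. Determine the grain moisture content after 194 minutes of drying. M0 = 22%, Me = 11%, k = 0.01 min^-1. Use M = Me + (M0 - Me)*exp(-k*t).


M = Me + (M0 - Me) * e^(-k*t)
  = 11 + (22 - 11) * e^(-0.01*194)
  = 11 + 11 * e^(-1.940)
  = 11 + 11 * 0.14370
  = 11 + 1.5807
  = 12.58%


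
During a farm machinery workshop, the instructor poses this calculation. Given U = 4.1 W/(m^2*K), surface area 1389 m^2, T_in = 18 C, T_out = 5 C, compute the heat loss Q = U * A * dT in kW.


dT = 18 - (5) = 13 K
Q = U * A * dT
  = 4.1 * 1389 * 13
  = 74033.70 W = 74.03 kW


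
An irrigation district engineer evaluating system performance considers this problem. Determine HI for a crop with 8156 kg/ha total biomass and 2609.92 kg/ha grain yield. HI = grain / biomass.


HI = grain_yield / biomass
   = 2609.92 / 8156
   = 0.32


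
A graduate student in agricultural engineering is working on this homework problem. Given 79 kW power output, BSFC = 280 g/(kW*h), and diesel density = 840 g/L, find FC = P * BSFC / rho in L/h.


FC = P * BSFC / rho_fuel
   = 79 * 280 / 840
   = 22120 / 840
   = 26.33 L/h


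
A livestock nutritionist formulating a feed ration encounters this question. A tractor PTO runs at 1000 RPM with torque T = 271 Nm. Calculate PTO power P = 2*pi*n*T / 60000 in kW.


P = 2*pi*n*T / 60000
  = 2*pi * 1000 * 271 / 60000
  = 1702743.22 / 60000
  = 28.38 kW


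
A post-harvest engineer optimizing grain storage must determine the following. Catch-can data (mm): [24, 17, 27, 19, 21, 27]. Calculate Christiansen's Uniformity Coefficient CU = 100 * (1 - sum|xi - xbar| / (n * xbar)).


xbar = 135 / 6 = 22.500
sum|xi - xbar| = 21
CU = 100 * (1 - 21 / (6 * 22.500))
   = 100 * (1 - 0.1556)
   = 84.44%


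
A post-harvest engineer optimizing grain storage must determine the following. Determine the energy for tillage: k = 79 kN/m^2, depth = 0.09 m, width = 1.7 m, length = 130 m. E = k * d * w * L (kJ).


E = k * d * w * L
  = 79 * 0.09 * 1.7 * 130
  = 1571.31 kJ


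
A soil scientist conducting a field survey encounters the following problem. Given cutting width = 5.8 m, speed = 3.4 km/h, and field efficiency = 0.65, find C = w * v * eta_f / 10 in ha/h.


C = w * v * eta_f / 10
  = 5.8 * 3.4 * 0.65 / 10
  = 12.82 / 10
  = 1.28 ha/h


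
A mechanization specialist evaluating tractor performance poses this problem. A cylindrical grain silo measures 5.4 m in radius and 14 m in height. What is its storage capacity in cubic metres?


V = pi * r^2 * h
  = pi * 5.4^2 * 14
  = pi * 29.16 * 14
  = 1282.52 m^3


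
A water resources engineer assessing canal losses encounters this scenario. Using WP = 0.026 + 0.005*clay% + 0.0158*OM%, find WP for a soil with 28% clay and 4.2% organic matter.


WP = 0.026 + 0.005*28 + 0.0158*4.2
   = 0.026 + 0.1400 + 0.0664
   = 0.2324


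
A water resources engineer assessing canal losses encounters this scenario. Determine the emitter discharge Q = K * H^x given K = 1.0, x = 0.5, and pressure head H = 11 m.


Q = K * H^x
  = 1.0 * 11^0.5
  = 1.0 * 3.3166
  = 3.32 L/h


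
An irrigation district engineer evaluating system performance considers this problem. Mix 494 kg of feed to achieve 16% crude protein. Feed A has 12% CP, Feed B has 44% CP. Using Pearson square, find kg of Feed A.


parts_A = CP_b - target = 44 - 16 = 28
parts_B = target - CP_a = 16 - 12 = 4
total_parts = 28 + 4 = 32
Feed A = 494 * 28 / 32 = 432.25 kg
Feed B = 494 * 4 / 32 = 61.75 kg

432.25 kg


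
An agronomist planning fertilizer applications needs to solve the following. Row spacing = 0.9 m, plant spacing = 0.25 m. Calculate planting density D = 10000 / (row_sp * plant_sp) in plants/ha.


D = 10000 / (row_sp * plant_sp)
  = 10000 / (0.9 * 0.25)
  = 10000 / 0.2250
  = 44444.44 plants/ha


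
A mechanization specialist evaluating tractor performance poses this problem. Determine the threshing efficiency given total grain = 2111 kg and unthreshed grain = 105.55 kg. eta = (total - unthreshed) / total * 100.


eta = (total - unthreshed) / total * 100
    = (2111 - 105.55) / 2111 * 100
    = 2005.45 / 2111 * 100
    = 95%


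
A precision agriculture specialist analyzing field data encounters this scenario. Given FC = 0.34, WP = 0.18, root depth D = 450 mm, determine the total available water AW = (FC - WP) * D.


AW = (FC - WP) * D
   = (0.34 - 0.18) * 450
   = 0.16 * 450
   = 72 mm


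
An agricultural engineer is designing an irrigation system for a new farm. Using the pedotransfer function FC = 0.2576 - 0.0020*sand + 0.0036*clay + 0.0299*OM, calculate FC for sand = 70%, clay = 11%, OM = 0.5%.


FC = 0.2576 - 0.0020*70 + 0.0036*11 + 0.0299*0.5
   = 0.2576 - 0.1400 + 0.0396 + 0.0150
   = 0.1722
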